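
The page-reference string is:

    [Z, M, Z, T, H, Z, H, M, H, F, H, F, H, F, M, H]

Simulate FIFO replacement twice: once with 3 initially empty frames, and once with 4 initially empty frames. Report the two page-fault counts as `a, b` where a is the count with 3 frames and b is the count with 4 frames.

3 frames: F F . F F F . F . F F . . . . . → 8 faults.
4 frames: F F . F F . . . . F . . . . . . → 5 faults.
5 < 8: adding a frame reduced faults, as is typical.

8, 5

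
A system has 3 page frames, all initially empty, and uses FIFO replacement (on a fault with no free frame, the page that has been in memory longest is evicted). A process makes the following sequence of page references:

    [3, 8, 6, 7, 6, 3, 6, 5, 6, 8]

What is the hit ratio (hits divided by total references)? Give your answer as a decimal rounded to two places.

3: miss, frames {3}
8: miss, frames {3,8}
6: miss, frames {3,8,6}
7: miss, evict 3, frames {8,6,7}
6: hit
3: miss, evict 8, frames {6,7,3}
6: hit
5: miss, evict 6, frames {7,3,5}
6: miss, evict 7, frames {3,5,6}
8: miss, evict 3, frames {5,6,8}
Hits: 2 of 10 references → 2/10 = 0.2000.

0.20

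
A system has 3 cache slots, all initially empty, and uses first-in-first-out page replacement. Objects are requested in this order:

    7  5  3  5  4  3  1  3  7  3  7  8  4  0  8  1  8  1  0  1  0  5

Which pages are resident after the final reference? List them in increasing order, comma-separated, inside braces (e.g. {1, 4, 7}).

7 → fault, frames (7)
5 → fault, frames (7 5)
3 → fault, frames (7 5 3)
5 → hit
4 → fault, evict 7, frames (5 3 4)
3 → hit
1 → fault, evict 5, frames (3 4 1)
3 → hit
7 → fault, evict 3, frames (4 1 7)
3 → fault, evict 4, frames (1 7 3)
7 → hit
8 → fault, evict 1, frames (7 3 8)
4 → fault, evict 7, frames (3 8 4)
0 → fault, evict 3, frames (8 4 0)
8 → hit
1 → fault, evict 8, frames (4 0 1)
8 → fault, evict 4, frames (0 1 8)
1 → hit
0 → hit
1 → hit
0 → hit
5 → fault, evict 0, frames (1 8 5)

{1, 5, 8}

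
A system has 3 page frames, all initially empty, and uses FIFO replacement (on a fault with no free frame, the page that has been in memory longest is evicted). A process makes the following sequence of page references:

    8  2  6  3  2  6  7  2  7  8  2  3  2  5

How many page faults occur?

8 -> miss, frames [8]
2 -> miss, frames [8, 2]
6 -> miss, frames [8, 2, 6]
3 -> miss, evict 8, frames [2, 6, 3]
2 -> hit
6 -> hit
7 -> miss, evict 2, frames [6, 3, 7]
2 -> miss, evict 6, frames [3, 7, 2]
7 -> hit
8 -> miss, evict 3, frames [7, 2, 8]
2 -> hit
3 -> miss, evict 7, frames [2, 8, 3]
2 -> hit
5 -> miss, evict 2, frames [8, 3, 5]
Page faults: 9.

9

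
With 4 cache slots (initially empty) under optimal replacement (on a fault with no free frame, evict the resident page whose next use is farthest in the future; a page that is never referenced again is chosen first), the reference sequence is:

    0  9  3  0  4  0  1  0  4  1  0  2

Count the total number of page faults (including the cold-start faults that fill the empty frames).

0 → miss, frames (0)
9 → miss, frames (0 9)
3 → miss, frames (0 9 3)
0 → hit
4 → miss, frames (0 9 3 4)
0 → hit
1 → miss, evict 3, frames (0 9 4 1)
0 → hit
4 → hit
1 → hit
0 → hit
2 → miss, evict 1, frames (0 9 4 2)
Page faults: 6.

6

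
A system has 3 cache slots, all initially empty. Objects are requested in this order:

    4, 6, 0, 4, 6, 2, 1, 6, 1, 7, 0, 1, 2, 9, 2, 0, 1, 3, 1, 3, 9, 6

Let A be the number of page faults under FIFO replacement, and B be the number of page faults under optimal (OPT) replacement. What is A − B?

5

Under FIFO: F F F . . F F F . F F F F F . F F F . . F F → 16 faults.
Under OPT: F F F . . F F . . F . . F F . . F F . . . F → 11 faults.
A − B = 16 − 11 = 5.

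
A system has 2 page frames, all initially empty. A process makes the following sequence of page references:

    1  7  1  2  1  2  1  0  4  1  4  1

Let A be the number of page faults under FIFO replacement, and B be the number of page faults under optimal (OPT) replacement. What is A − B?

2

Under FIFO: F F . F F . . F F F . . → 7 faults.
Under OPT: F F . F . . . F F . . . → 5 faults.
A − B = 7 − 5 = 2.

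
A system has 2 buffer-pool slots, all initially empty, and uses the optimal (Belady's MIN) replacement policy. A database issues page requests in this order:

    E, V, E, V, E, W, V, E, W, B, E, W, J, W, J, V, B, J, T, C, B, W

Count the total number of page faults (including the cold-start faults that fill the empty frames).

E -> miss, frames [E]
V -> miss, frames [E, V]
E -> hit
V -> hit
E -> hit
W -> miss, evict E, frames [V, W]
V -> hit
E -> miss, evict V, frames [W, E]
W -> hit
B -> miss, evict W, frames [E, B]
E -> hit
W -> miss, evict E, frames [B, W]
J -> miss, evict B, frames [W, J]
W -> hit
J -> hit
V -> miss, evict W, frames [J, V]
B -> miss, evict V, frames [J, B]
J -> hit
T -> miss, evict J, frames [B, T]
C -> miss, evict T, frames [B, C]
B -> hit
W -> miss, evict C, frames [B, W]
Page faults: 12.

12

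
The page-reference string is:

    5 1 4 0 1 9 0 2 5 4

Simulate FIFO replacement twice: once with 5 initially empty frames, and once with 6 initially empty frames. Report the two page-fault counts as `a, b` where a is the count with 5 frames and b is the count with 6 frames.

5 frames: F F F F . F . F F . → 7 faults.
6 frames: F F F F . F . F . . → 6 faults.
6 < 7: adding a frame reduced faults, as is typical.

7, 6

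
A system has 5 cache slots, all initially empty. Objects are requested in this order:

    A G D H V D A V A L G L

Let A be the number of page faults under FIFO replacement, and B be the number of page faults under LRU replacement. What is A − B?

-1

Under FIFO: F F F F F . . . . F . . → 6 faults.
Under LRU: F F F F F . . . . F F . → 7 faults.
A − B = 6 − 7 = -1.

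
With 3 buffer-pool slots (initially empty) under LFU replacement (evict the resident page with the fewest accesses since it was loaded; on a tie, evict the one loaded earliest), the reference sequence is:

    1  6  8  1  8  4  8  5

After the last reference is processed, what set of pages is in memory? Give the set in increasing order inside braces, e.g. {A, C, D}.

1 -> miss, frames [1]
6 -> miss, frames [1, 6]
8 -> miss, frames [1, 6, 8]
1 -> hit
8 -> hit
4 -> miss, evict 6, frames [1, 8, 4]
8 -> hit
5 -> miss, evict 4, frames [1, 8, 5]

{1, 5, 8}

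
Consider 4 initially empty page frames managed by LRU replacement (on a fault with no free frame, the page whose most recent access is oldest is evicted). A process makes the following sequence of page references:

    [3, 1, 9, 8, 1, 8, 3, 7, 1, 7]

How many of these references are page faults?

3 → miss, frames (3)
1 → miss, frames (3 1)
9 → miss, frames (3 1 9)
8 → miss, frames (3 1 9 8)
1 → hit
8 → hit
3 → hit
7 → miss, evict 9, frames (1 8 3 7)
1 → hit
7 → hit
Page faults: 5.

5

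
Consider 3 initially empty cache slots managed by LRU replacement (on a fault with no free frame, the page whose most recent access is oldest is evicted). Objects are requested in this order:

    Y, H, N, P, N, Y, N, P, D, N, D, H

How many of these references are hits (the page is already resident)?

Y: fault, frames (Y)
H: fault, frames (Y H)
N: fault, frames (Y H N)
P: fault, evict Y, frames (H N P)
N: hit
Y: fault, evict H, frames (P N Y)
N: hit
P: hit
D: fault, evict Y, frames (N P D)
N: hit
D: hit
H: fault, evict P, frames (N D H)
Hits: 5.

5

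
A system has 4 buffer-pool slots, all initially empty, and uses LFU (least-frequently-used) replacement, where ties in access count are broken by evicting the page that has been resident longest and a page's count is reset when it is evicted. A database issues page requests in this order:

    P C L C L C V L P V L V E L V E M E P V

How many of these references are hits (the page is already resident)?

P → fault, frames (P)
C → fault, frames (P C)
L → fault, frames (P C L)
C → hit
L → hit
C → hit
V → fault, frames (P C L V)
L → hit
P → hit
V → hit
L → hit
V → hit
E → fault, evict P, frames (C L V E)
L → hit
V → hit
E → hit
M → fault, evict E, frames (C L V M)
E → fault, evict M, frames (C L V E)
P → fault, evict E, frames (C L V P)
V → hit
Hits: 12.

12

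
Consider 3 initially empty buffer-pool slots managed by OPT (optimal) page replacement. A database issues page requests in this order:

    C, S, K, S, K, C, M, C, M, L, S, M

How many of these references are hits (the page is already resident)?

C: fault, frames {C}
S: fault, frames {C,S}
K: fault, frames {C,S,K}
S: hit
K: hit
C: hit
M: fault, evict K, frames {C,S,M}
C: hit
M: hit
L: fault, evict C, frames {S,M,L}
S: hit
M: hit
Hits: 7.

7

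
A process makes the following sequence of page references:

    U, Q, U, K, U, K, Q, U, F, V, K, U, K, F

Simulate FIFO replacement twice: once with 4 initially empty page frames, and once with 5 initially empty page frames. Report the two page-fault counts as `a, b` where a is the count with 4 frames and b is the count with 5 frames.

6, 5

4 frames: F F . F . . . . F F . F . . → 6 faults.
5 frames: F F . F . . . . F F . . . . → 5 faults.
5 < 6: adding a frame reduced faults, as is typical.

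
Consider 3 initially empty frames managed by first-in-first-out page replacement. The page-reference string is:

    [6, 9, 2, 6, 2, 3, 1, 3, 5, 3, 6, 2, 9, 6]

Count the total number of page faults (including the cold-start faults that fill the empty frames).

9

6 → fault, frames (6)
9 → fault, frames (6 9)
2 → fault, frames (6 9 2)
6 → hit
2 → hit
3 → fault, evict 6, frames (9 2 3)
1 → fault, evict 9, frames (2 3 1)
3 → hit
5 → fault, evict 2, frames (3 1 5)
3 → hit
6 → fault, evict 3, frames (1 5 6)
2 → fault, evict 1, frames (5 6 2)
9 → fault, evict 5, frames (6 2 9)
6 → hit
Page faults: 9.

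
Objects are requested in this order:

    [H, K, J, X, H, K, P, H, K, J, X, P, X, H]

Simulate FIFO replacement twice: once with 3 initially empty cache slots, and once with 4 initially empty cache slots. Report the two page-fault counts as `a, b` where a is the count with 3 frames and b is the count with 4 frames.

10, 11

3 frames: F F F F F F F . . F F . . F → 10 faults.
4 frames: F F F F . . F F F F F F . F → 11 faults.
11 > 10: adding a frame increased faults — Belady's anomaly.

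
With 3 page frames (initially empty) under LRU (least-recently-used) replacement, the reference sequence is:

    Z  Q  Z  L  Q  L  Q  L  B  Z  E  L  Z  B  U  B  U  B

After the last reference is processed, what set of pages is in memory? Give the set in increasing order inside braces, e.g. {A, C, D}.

{B, U, Z}

Z -> miss, frames (Z)
Q -> miss, frames (Z Q)
Z -> hit
L -> miss, frames (Q Z L)
Q -> hit
L -> hit
Q -> hit
L -> hit
B -> miss, evict Z, frames (Q L B)
Z -> miss, evict Q, frames (L B Z)
E -> miss, evict L, frames (B Z E)
L -> miss, evict B, frames (Z E L)
Z -> hit
B -> miss, evict E, frames (L Z B)
U -> miss, evict L, frames (Z B U)
B -> hit
U -> hit
B -> hit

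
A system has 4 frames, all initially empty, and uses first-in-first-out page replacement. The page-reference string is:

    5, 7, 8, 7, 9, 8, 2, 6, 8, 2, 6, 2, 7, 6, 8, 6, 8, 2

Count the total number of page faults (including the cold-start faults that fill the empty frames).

5: fault, frames [5]
7: fault, frames [5, 7]
8: fault, frames [5, 7, 8]
7: hit
9: fault, frames [5, 7, 8, 9]
8: hit
2: fault, evict 5, frames [7, 8, 9, 2]
6: fault, evict 7, frames [8, 9, 2, 6]
8: hit
2: hit
6: hit
2: hit
7: fault, evict 8, frames [9, 2, 6, 7]
6: hit
8: fault, evict 9, frames [2, 6, 7, 8]
6: hit
8: hit
2: hit
Page faults: 8.

8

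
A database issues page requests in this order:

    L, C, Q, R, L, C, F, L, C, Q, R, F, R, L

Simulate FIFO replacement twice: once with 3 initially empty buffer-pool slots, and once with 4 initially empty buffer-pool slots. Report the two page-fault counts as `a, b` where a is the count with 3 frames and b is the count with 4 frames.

10, 11

3 frames: F F F F F F F . . F F . . F → 10 faults.
4 frames: F F F F . . F F F F F F . F → 11 faults.
11 > 10: adding a frame increased faults — Belady's anomaly.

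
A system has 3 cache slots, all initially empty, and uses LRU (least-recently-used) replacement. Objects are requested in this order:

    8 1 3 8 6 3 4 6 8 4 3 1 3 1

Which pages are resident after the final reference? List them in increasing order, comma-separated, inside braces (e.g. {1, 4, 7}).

8 -> miss, frames {8}
1 -> miss, frames {8,1}
3 -> miss, frames {8,1,3}
8 -> hit
6 -> miss, evict 1, frames {3,8,6}
3 -> hit
4 -> miss, evict 8, frames {6,3,4}
6 -> hit
8 -> miss, evict 3, frames {4,6,8}
4 -> hit
3 -> miss, evict 6, frames {8,4,3}
1 -> miss, evict 8, frames {4,3,1}
3 -> hit
1 -> hit

{1, 3, 4}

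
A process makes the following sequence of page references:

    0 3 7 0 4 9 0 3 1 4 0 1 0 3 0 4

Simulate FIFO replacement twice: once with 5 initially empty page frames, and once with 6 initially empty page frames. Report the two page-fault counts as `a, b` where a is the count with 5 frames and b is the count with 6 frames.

5 frames: F F F . F F . . F . F . . F . . → 8 faults.
6 frames: F F F . F F . . F . . . . . . . → 6 faults.
6 < 8: adding a frame reduced faults, as is typical.

8, 6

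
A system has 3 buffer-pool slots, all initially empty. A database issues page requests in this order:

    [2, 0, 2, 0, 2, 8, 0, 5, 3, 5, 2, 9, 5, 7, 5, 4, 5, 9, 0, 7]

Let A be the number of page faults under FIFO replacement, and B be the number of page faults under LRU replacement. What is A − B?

1

Under FIFO: F F . . . F . F F . F F F F . F . F F F → 13 faults.
Under LRU: F F . . . F . F F . F F . F . F . F F F → 12 faults.
A − B = 13 − 12 = 1.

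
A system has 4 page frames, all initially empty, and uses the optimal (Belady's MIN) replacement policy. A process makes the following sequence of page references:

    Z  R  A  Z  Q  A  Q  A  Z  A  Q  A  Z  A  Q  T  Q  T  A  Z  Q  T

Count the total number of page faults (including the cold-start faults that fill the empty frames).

Z -> fault, frames [Z]
R -> fault, frames [Z, R]
A -> fault, frames [Z, R, A]
Z -> hit
Q -> fault, frames [Z, R, A, Q]
A -> hit
Q -> hit
A -> hit
Z -> hit
A -> hit
Q -> hit
A -> hit
Z -> hit
A -> hit
Q -> hit
T -> fault, evict R, frames [Z, A, Q, T]
Q -> hit
T -> hit
A -> hit
Z -> hit
Q -> hit
T -> hit
Page faults: 5.

5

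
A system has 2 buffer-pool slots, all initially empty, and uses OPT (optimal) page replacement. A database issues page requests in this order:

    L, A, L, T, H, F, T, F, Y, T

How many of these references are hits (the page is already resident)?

4

L -> fault, frames [L]
A -> fault, frames [L, A]
L -> hit
T -> fault, evict A, frames [L, T]
H -> fault, evict L, frames [T, H]
F -> fault, evict H, frames [T, F]
T -> hit
F -> hit
Y -> fault, evict F, frames [T, Y]
T -> hit
Hits: 4.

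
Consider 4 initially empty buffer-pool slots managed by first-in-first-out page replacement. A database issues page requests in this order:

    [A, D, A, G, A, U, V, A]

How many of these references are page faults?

6

A → miss, frames (A)
D → miss, frames (A D)
A → hit
G → miss, frames (A D G)
A → hit
U → miss, frames (A D G U)
V → miss, evict A, frames (D G U V)
A → miss, evict D, frames (G U V A)
Page faults: 6.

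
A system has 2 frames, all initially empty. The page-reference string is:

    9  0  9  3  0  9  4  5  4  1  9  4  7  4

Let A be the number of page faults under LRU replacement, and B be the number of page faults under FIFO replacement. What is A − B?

1

Under LRU: F F . F F F F F . F F F F . → 11 faults.
Under FIFO: F F . F . F F F . F F F F . → 10 faults.
A − B = 11 − 10 = 1.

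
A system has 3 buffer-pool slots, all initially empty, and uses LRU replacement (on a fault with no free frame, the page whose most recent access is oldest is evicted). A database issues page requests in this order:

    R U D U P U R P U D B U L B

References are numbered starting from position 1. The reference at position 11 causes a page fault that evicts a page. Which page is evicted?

P

pos 1: R -> miss, frames [R]
pos 2: U -> miss, frames [R, U]
pos 3: D -> miss, frames [R, U, D]
pos 4: U -> hit
pos 5: P -> miss, evict R, frames [D, U, P]
pos 6: U -> hit
pos 7: R -> miss, evict D, frames [P, U, R]
pos 8: P -> hit
pos 9: U -> hit
pos 10: D -> miss, evict R, frames [P, U, D]
pos 11: B -> miss, evict P, frames [U, D, B]
At position 11, page P is evicted.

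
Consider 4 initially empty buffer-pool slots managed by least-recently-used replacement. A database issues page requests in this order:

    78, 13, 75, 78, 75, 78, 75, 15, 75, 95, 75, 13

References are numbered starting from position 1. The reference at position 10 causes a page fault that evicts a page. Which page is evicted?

13

pos 1: 78 → fault, frames (78)
pos 2: 13 → fault, frames (78 13)
pos 3: 75 → fault, frames (78 13 75)
pos 4: 78 → hit
pos 5: 75 → hit
pos 6: 78 → hit
pos 7: 75 → hit
pos 8: 15 → fault, frames (13 78 75 15)
pos 9: 75 → hit
pos 10: 95 → fault, evict 13, frames (78 15 75 95)
At position 10, page 13 is evicted.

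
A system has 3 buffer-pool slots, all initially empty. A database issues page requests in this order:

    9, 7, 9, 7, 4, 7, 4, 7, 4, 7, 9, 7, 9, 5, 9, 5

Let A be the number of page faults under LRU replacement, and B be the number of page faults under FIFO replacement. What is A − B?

-1

Under LRU: F F . . F . . . . . . . . F . . → 4 faults.
Under FIFO: F F . . F . . . . . . . . F F . → 5 faults.
A − B = 4 − 5 = -1.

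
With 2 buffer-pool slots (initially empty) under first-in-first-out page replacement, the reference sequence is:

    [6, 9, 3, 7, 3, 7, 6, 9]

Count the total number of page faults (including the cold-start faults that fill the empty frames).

6 → miss, frames (6)
9 → miss, frames (6 9)
3 → miss, evict 6, frames (9 3)
7 → miss, evict 9, frames (3 7)
3 → hit
7 → hit
6 → miss, evict 3, frames (7 6)
9 → miss, evict 7, frames (6 9)
Page faults: 6.

6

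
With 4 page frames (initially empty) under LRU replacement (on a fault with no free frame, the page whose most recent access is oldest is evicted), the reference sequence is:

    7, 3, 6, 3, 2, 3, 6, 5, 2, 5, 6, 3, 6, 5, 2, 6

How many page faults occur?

7: fault, frames (7)
3: fault, frames (7 3)
6: fault, frames (7 3 6)
3: hit
2: fault, frames (7 6 3 2)
3: hit
6: hit
5: fault, evict 7, frames (2 3 6 5)
2: hit
5: hit
6: hit
3: hit
6: hit
5: hit
2: hit
6: hit
Page faults: 5.

5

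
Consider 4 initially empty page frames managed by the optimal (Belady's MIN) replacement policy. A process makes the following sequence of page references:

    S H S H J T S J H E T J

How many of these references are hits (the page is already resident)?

7

S: miss, frames {S}
H: miss, frames {S,H}
S: hit
H: hit
J: miss, frames {S,H,J}
T: miss, frames {S,H,J,T}
S: hit
J: hit
H: hit
E: miss, evict H, frames {S,J,T,E}
T: hit
J: hit
Hits: 7.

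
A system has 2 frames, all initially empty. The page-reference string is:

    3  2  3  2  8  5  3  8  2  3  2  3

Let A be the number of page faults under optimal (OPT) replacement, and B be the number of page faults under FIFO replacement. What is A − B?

-2

Under OPT: F F . . F F . F F . . . → 6 faults.
Under FIFO: F F . . F F F F F F . . → 8 faults.
A − B = 6 − 8 = -2.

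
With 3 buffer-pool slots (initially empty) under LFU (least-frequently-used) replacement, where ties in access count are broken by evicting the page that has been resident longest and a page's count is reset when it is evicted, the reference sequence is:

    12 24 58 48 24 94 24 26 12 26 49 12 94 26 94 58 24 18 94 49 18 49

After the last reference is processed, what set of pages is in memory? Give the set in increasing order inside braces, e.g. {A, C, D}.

{24, 26, 49}

12: fault, frames {12}
24: fault, frames {12,24}
58: fault, frames {12,24,58}
48: fault, evict 12, frames {24,58,48}
24: hit
94: fault, evict 58, frames {24,48,94}
24: hit
26: fault, evict 48, frames {24,94,26}
12: fault, evict 94, frames {24,26,12}
26: hit
49: fault, evict 12, frames {24,26,49}
12: fault, evict 49, frames {24,26,12}
94: fault, evict 12, frames {24,26,94}
26: hit
94: hit
58: fault, evict 94, frames {24,26,58}
24: hit
18: fault, evict 58, frames {24,26,18}
94: fault, evict 18, frames {24,26,94}
49: fault, evict 94, frames {24,26,49}
18: fault, evict 49, frames {24,26,18}
49: fault, evict 18, frames {24,26,49}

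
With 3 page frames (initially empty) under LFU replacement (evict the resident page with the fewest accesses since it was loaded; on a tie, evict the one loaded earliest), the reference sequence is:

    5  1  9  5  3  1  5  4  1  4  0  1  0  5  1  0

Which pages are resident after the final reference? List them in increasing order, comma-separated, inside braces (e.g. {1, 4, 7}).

{0, 4, 5}

5 -> fault, frames [5]
1 -> fault, frames [5, 1]
9 -> fault, frames [5, 1, 9]
5 -> hit
3 -> fault, evict 1, frames [5, 9, 3]
1 -> fault, evict 9, frames [5, 3, 1]
5 -> hit
4 -> fault, evict 3, frames [5, 1, 4]
1 -> hit
4 -> hit
0 -> fault, evict 1, frames [5, 4, 0]
1 -> fault, evict 0, frames [5, 4, 1]
0 -> fault, evict 1, frames [5, 4, 0]
5 -> hit
1 -> fault, evict 0, frames [5, 4, 1]
0 -> fault, evict 1, frames [5, 4, 0]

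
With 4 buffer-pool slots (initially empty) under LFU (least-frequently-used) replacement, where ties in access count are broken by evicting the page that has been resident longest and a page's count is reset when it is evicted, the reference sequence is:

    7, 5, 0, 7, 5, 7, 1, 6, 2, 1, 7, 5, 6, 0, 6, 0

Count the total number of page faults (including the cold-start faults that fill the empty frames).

7 -> miss, frames (7)
5 -> miss, frames (7 5)
0 -> miss, frames (7 5 0)
7 -> hit
5 -> hit
7 -> hit
1 -> miss, frames (7 5 0 1)
6 -> miss, evict 0, frames (7 5 1 6)
2 -> miss, evict 1, frames (7 5 6 2)
1 -> miss, evict 6, frames (7 5 2 1)
7 -> hit
5 -> hit
6 -> miss, evict 2, frames (7 5 1 6)
0 -> miss, evict 1, frames (7 5 6 0)
6 -> hit
0 -> hit
Page faults: 9.

9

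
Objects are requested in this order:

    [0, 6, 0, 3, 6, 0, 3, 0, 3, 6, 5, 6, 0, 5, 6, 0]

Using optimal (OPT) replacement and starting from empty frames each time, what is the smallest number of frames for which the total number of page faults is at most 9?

f=1: 16 faults
f=2: 8 faults
f=3: 4 faults
f=4: 4 faults
Smallest f with faults ≤ 9 is 2.

2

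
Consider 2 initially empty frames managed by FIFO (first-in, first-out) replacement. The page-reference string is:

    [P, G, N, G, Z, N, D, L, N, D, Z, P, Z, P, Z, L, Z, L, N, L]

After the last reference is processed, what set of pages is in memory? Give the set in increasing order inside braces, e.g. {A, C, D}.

{L, N}

P → fault, frames [P]
G → fault, frames [P, G]
N → fault, evict P, frames [G, N]
G → hit
Z → fault, evict G, frames [N, Z]
N → hit
D → fault, evict N, frames [Z, D]
L → fault, evict Z, frames [D, L]
N → fault, evict D, frames [L, N]
D → fault, evict L, frames [N, D]
Z → fault, evict N, frames [D, Z]
P → fault, evict D, frames [Z, P]
Z → hit
P → hit
Z → hit
L → fault, evict Z, frames [P, L]
Z → fault, evict P, frames [L, Z]
L → hit
N → fault, evict L, frames [Z, N]
L → fault, evict Z, frames [N, L]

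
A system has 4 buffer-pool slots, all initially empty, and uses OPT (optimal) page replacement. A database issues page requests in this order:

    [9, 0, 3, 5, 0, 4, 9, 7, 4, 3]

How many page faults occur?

6

9 → fault, frames [9]
0 → fault, frames [9, 0]
3 → fault, frames [9, 0, 3]
5 → fault, frames [9, 0, 3, 5]
0 → hit
4 → fault, evict 5, frames [9, 0, 3, 4]
9 → hit
7 → fault, evict 0, frames [9, 3, 4, 7]
4 → hit
3 → hit
Page faults: 6.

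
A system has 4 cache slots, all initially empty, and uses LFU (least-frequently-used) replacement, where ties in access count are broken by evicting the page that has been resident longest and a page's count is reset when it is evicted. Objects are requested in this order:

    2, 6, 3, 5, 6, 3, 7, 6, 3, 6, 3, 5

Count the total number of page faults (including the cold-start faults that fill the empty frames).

5

2 -> fault, frames (2)
6 -> fault, frames (2 6)
3 -> fault, frames (2 6 3)
5 -> fault, frames (2 6 3 5)
6 -> hit
3 -> hit
7 -> fault, evict 2, frames (6 3 5 7)
6 -> hit
3 -> hit
6 -> hit
3 -> hit
5 -> hit
Page faults: 5.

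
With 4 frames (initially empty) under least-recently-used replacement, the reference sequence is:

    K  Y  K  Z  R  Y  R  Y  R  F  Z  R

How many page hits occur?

K → miss, frames (K)
Y → miss, frames (K Y)
K → hit
Z → miss, frames (Y K Z)
R → miss, frames (Y K Z R)
Y → hit
R → hit
Y → hit
R → hit
F → miss, evict K, frames (Z Y R F)
Z → hit
R → hit
Hits: 7.

7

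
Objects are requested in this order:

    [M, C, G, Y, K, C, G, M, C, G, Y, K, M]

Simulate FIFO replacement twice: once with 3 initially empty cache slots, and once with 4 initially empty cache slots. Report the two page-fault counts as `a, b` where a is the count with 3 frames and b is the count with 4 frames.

10, 11

3 frames: F F F F F F F F . . F F . → 10 faults.
4 frames: F F F F F . . F F F F F F → 11 faults.
11 > 10: adding a frame increased faults — Belady's anomaly.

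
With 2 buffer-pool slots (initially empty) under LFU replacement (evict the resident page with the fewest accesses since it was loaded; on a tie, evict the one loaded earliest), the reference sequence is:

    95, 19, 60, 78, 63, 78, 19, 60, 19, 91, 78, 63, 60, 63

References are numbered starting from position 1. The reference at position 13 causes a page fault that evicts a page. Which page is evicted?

pos 1: 95 -> miss, frames (95)
pos 2: 19 -> miss, frames (95 19)
pos 3: 60 -> miss, evict 95, frames (19 60)
pos 4: 78 -> miss, evict 19, frames (60 78)
pos 5: 63 -> miss, evict 60, frames (78 63)
pos 6: 78 -> hit
pos 7: 19 -> miss, evict 63, frames (78 19)
pos 8: 60 -> miss, evict 19, frames (78 60)
pos 9: 19 -> miss, evict 60, frames (78 19)
pos 10: 91 -> miss, evict 19, frames (78 91)
pos 11: 78 -> hit
pos 12: 63 -> miss, evict 91, frames (78 63)
pos 13: 60 -> miss, evict 63, frames (78 60)
At position 13, page 63 is evicted.

63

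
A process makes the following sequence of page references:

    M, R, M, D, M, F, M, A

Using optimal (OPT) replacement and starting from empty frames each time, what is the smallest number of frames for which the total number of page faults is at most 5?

2

f=1: 8 faults
f=2: 5 faults
f=3: 5 faults
f=4: 5 faults
f=5: 5 faults
Smallest f with faults ≤ 5 is 2.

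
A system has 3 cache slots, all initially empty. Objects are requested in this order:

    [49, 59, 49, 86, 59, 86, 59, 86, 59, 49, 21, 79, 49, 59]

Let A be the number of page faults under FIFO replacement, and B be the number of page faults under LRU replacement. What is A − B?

1

Under FIFO: F F . F . . . . . . F F F F → 7 faults.
Under LRU: F F . F . . . . . . F F . F → 6 faults.
A − B = 7 − 6 = 1.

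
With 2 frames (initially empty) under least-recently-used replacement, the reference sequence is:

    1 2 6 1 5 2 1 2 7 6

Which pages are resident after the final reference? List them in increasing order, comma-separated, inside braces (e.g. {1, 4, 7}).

1: miss, frames (1)
2: miss, frames (1 2)
6: miss, evict 1, frames (2 6)
1: miss, evict 2, frames (6 1)
5: miss, evict 6, frames (1 5)
2: miss, evict 1, frames (5 2)
1: miss, evict 5, frames (2 1)
2: hit
7: miss, evict 1, frames (2 7)
6: miss, evict 2, frames (7 6)

{6, 7}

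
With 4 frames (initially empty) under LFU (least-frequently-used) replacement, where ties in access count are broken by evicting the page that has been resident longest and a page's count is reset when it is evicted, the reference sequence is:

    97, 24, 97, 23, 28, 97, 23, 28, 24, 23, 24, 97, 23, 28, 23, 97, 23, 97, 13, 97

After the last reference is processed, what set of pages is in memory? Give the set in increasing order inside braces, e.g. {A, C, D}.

97 -> fault, frames (97)
24 -> fault, frames (97 24)
97 -> hit
23 -> fault, frames (97 24 23)
28 -> fault, frames (97 24 23 28)
97 -> hit
23 -> hit
28 -> hit
24 -> hit
23 -> hit
24 -> hit
97 -> hit
23 -> hit
28 -> hit
23 -> hit
97 -> hit
23 -> hit
97 -> hit
13 -> fault, evict 24, frames (97 23 28 13)
97 -> hit

{13, 23, 28, 97}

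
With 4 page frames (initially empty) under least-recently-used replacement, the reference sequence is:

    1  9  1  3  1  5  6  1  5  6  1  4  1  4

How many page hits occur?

8

1 → miss, frames [1]
9 → miss, frames [1, 9]
1 → hit
3 → miss, frames [9, 1, 3]
1 → hit
5 → miss, frames [9, 3, 1, 5]
6 → miss, evict 9, frames [3, 1, 5, 6]
1 → hit
5 → hit
6 → hit
1 → hit
4 → miss, evict 3, frames [5, 6, 1, 4]
1 → hit
4 → hit
Hits: 8.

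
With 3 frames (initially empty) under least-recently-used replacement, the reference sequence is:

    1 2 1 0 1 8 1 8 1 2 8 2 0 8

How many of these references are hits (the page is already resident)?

8

1: fault, frames (1)
2: fault, frames (1 2)
1: hit
0: fault, frames (2 1 0)
1: hit
8: fault, evict 2, frames (0 1 8)
1: hit
8: hit
1: hit
2: fault, evict 0, frames (8 1 2)
8: hit
2: hit
0: fault, evict 1, frames (8 2 0)
8: hit
Hits: 8.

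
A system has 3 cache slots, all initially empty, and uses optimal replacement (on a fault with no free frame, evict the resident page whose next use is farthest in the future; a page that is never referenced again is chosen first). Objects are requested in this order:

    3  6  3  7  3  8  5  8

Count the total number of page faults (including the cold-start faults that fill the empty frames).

5

3: fault, frames {3}
6: fault, frames {3,6}
3: hit
7: fault, frames {3,6,7}
3: hit
8: fault, evict 7, frames {3,6,8}
5: fault, evict 6, frames {3,8,5}
8: hit
Page faults: 5.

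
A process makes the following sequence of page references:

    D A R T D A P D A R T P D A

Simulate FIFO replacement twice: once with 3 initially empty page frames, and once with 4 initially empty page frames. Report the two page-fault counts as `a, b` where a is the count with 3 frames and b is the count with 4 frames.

3 frames: F F F F F F F . . F F . F F → 11 faults.
4 frames: F F F F . . F F F F F F F F → 12 faults.
12 > 11: adding a frame increased faults — Belady's anomaly.

11, 12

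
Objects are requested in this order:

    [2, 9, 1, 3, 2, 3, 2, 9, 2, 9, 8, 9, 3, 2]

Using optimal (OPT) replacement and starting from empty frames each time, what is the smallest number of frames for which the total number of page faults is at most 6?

f=1: 14 faults
f=2: 8 faults
f=3: 6 faults
f=4: 5 faults
f=5: 5 faults
Smallest f with faults ≤ 6 is 3.

3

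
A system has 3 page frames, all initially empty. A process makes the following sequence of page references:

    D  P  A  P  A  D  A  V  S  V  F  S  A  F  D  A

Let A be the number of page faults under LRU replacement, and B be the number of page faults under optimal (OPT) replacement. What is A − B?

1

Under LRU: F F F . . . . F F . F . F . F . → 8 faults.
Under OPT: F F F . . . . F F . F . . . F . → 7 faults.
A − B = 8 − 7 = 1.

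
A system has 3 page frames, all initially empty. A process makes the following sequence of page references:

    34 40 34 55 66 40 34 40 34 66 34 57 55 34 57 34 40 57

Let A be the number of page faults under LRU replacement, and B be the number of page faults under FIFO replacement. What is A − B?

-2

Under LRU: F F . F F F F . . . . F F . . . F . → 9 faults.
Under FIFO: F F . F F . F F . . . F F F . . F F → 11 faults.
A − B = 9 − 11 = -2.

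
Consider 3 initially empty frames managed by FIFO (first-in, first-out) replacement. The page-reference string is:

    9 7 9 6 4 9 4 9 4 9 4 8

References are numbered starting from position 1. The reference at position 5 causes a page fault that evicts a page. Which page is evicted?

pos 1: 9 -> fault, frames (9)
pos 2: 7 -> fault, frames (9 7)
pos 3: 9 -> hit
pos 4: 6 -> fault, frames (9 7 6)
pos 5: 4 -> fault, evict 9, frames (7 6 4)
At position 5, page 9 is evicted.

9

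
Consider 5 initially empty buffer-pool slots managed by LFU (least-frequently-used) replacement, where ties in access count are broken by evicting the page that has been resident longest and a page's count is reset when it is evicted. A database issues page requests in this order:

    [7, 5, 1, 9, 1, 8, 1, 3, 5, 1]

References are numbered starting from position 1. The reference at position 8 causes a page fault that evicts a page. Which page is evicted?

7

pos 1: 7 -> fault, frames (7)
pos 2: 5 -> fault, frames (7 5)
pos 3: 1 -> fault, frames (7 5 1)
pos 4: 9 -> fault, frames (7 5 1 9)
pos 5: 1 -> hit
pos 6: 8 -> fault, frames (7 5 1 9 8)
pos 7: 1 -> hit
pos 8: 3 -> fault, evict 7, frames (5 1 9 8 3)
At position 8, page 7 is evicted.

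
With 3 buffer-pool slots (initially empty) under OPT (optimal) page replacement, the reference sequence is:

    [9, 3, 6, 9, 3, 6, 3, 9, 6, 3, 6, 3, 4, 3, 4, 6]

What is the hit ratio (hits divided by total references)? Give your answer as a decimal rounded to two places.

9 → miss, frames (9)
3 → miss, frames (9 3)
6 → miss, frames (9 3 6)
9 → hit
3 → hit
6 → hit
3 → hit
9 → hit
6 → hit
3 → hit
6 → hit
3 → hit
4 → miss, evict 9, frames (3 6 4)
3 → hit
4 → hit
6 → hit
Hits: 12 of 16 references → 12/16 = 0.7500.

0.75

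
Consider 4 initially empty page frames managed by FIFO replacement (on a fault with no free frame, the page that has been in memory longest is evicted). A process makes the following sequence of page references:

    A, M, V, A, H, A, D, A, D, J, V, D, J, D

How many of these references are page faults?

A → miss, frames [A]
M → miss, frames [A, M]
V → miss, frames [A, M, V]
A → hit
H → miss, frames [A, M, V, H]
A → hit
D → miss, evict A, frames [M, V, H, D]
A → miss, evict M, frames [V, H, D, A]
D → hit
J → miss, evict V, frames [H, D, A, J]
V → miss, evict H, frames [D, A, J, V]
D → hit
J → hit
D → hit
Page faults: 8.

8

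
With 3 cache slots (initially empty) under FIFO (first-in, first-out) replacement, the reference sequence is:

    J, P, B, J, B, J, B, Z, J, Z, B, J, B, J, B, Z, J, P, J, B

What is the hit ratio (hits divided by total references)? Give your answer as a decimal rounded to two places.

0.65

J → fault, frames (J)
P → fault, frames (J P)
B → fault, frames (J P B)
J → hit
B → hit
J → hit
B → hit
Z → fault, evict J, frames (P B Z)
J → fault, evict P, frames (B Z J)
Z → hit
B → hit
J → hit
B → hit
J → hit
B → hit
Z → hit
J → hit
P → fault, evict B, frames (Z J P)
J → hit
B → fault, evict Z, frames (J P B)
Hits: 13 of 20 references → 13/20 = 0.6500.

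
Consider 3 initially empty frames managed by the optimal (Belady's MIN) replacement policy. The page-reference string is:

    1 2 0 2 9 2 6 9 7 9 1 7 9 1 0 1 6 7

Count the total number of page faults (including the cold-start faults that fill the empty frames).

8

1 → miss, frames {1}
2 → miss, frames {1,2}
0 → miss, frames {1,2,0}
2 → hit
9 → miss, evict 0, frames {1,2,9}
2 → hit
6 → miss, evict 2, frames {1,9,6}
9 → hit
7 → miss, evict 6, frames {1,9,7}
9 → hit
1 → hit
7 → hit
9 → hit
1 → hit
0 → miss, evict 9, frames {1,7,0}
1 → hit
6 → miss, evict 0, frames {1,7,6}
7 → hit
Page faults: 8.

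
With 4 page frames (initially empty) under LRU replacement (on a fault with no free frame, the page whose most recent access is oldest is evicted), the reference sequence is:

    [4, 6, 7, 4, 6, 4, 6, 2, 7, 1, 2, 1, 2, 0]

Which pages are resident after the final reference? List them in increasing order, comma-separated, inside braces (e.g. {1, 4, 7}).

4 -> fault, frames [4]
6 -> fault, frames [4, 6]
7 -> fault, frames [4, 6, 7]
4 -> hit
6 -> hit
4 -> hit
6 -> hit
2 -> fault, frames [7, 4, 6, 2]
7 -> hit
1 -> fault, evict 4, frames [6, 2, 7, 1]
2 -> hit
1 -> hit
2 -> hit
0 -> fault, evict 6, frames [7, 1, 2, 0]

{0, 1, 2, 7}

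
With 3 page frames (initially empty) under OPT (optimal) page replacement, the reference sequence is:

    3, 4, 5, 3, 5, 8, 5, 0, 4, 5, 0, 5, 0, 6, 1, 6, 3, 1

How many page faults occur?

8

3 → miss, frames (3)
4 → miss, frames (3 4)
5 → miss, frames (3 4 5)
3 → hit
5 → hit
8 → miss, evict 3, frames (4 5 8)
5 → hit
0 → miss, evict 8, frames (4 5 0)
4 → hit
5 → hit
0 → hit
5 → hit
0 → hit
6 → miss, evict 0, frames (4 5 6)
1 → miss, evict 5, frames (4 6 1)
6 → hit
3 → miss, evict 6, frames (4 1 3)
1 → hit
Page faults: 8.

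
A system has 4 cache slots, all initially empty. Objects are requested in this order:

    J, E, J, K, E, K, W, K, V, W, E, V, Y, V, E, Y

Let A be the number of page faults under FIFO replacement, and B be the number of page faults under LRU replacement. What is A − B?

Under FIFO: F F . F . . F . F . . . F . F . → 7 faults.
Under LRU: F F . F . . F . F . . . F . . . → 6 faults.
A − B = 7 − 6 = 1.

1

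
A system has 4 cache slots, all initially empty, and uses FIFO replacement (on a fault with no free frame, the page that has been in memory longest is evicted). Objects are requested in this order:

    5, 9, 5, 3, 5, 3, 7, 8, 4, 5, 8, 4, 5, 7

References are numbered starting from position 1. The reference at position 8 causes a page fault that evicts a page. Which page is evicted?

pos 1: 5: miss, frames {5}
pos 2: 9: miss, frames {5,9}
pos 3: 5: hit
pos 4: 3: miss, frames {5,9,3}
pos 5: 5: hit
pos 6: 3: hit
pos 7: 7: miss, frames {5,9,3,7}
pos 8: 8: miss, evict 5, frames {9,3,7,8}
At position 8, page 5 is evicted.

5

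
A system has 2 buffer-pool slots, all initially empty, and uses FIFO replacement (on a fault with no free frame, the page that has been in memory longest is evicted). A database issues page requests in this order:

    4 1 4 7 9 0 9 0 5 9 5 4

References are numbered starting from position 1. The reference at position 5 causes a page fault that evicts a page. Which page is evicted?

1

pos 1: 4 -> miss, frames {4}
pos 2: 1 -> miss, frames {4,1}
pos 3: 4 -> hit
pos 4: 7 -> miss, evict 4, frames {1,7}
pos 5: 9 -> miss, evict 1, frames {7,9}
At position 5, page 1 is evicted.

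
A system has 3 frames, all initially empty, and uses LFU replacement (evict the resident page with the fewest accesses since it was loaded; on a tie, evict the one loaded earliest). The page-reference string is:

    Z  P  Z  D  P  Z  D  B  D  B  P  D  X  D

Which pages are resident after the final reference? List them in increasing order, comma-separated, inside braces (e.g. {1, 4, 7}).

Z → fault, frames [Z]
P → fault, frames [Z, P]
Z → hit
D → fault, frames [Z, P, D]
P → hit
Z → hit
D → hit
B → fault, evict P, frames [Z, D, B]
D → hit
B → hit
P → fault, evict B, frames [Z, D, P]
D → hit
X → fault, evict P, frames [Z, D, X]
D → hit

{D, X, Z}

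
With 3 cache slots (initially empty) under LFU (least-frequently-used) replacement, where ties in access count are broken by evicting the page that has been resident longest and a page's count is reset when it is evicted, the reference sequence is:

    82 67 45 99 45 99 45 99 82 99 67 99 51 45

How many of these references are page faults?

7

82 → miss, frames (82)
67 → miss, frames (82 67)
45 → miss, frames (82 67 45)
99 → miss, evict 82, frames (67 45 99)
45 → hit
99 → hit
45 → hit
99 → hit
82 → miss, evict 67, frames (45 99 82)
99 → hit
67 → miss, evict 82, frames (45 99 67)
99 → hit
51 → miss, evict 67, frames (45 99 51)
45 → hit
Page faults: 7.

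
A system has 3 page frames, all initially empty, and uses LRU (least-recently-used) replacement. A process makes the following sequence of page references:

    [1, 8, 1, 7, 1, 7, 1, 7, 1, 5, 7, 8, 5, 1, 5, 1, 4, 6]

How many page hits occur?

10

1 -> fault, frames (1)
8 -> fault, frames (1 8)
1 -> hit
7 -> fault, frames (8 1 7)
1 -> hit
7 -> hit
1 -> hit
7 -> hit
1 -> hit
5 -> fault, evict 8, frames (7 1 5)
7 -> hit
8 -> fault, evict 1, frames (5 7 8)
5 -> hit
1 -> fault, evict 7, frames (8 5 1)
5 -> hit
1 -> hit
4 -> fault, evict 8, frames (5 1 4)
6 -> fault, evict 5, frames (1 4 6)
Hits: 10.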